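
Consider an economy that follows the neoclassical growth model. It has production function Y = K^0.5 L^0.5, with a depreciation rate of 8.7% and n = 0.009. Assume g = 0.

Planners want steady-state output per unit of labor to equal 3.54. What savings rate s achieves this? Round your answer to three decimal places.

At the steady state, Δk = 0, so s·k^α = (n + δ)·k.
Since y* = [s/(n + δ)]^(α/(1−α)), we have s/(n + δ) = (y*)^((1−α)/α) = 3.54^1 = 3.5400.
Therefore s = 3.5400 × (n + δ) = 3.5400 × 0.096 = 0.3398.

s ≈ 0.340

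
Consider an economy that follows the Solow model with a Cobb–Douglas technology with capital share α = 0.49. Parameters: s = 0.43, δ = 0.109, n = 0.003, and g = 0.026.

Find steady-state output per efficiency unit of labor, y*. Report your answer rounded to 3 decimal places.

y* ≈ 2.980

Steady state requires s·f(k) = (n + g + δ)·k, i.e. s·k^α = (n + g + δ)·k.
Rearranging, k^(1−α) = s / (n + g + δ).
k^0.51 = 0.43 / (0.003 + 0.026 + 0.109) = 0.43 / 0.138 = 3.1159
k* = 3.1159^(1/0.51) ≈ 9.2856
y* = (k*)^α = 9.2856^0.49 ≈ 2.9801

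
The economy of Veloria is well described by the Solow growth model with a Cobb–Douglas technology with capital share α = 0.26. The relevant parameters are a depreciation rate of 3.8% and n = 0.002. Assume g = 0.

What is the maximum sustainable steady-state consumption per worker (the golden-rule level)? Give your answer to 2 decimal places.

c_gold ≈ 1.43

At the golden rule, f'(k) = n + δ, so α·k^(α−1) = n + δ and k_gold = (α/(n + δ))^(1/(1−α)).
k_gold = (0.26/0.040)^(1/0.74) = 6.5000^1.3514 ≈ 12.5479
c_gold = f(k_gold) − (n + δ)·k_gold = 1.9303 − 0.040×12.5479 ≈ 1.4284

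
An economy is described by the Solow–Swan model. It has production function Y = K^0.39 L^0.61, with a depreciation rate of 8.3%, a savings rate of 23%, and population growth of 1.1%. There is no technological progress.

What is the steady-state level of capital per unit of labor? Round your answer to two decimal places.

Steady state requires s·f(k) = (n + δ)·k, i.e. s·k^α = (n + δ)·k.
Dividing both sides by k: k^(1−α) = s / (n + δ).
k^0.61 = 0.23 / (0.011 + 0.083) = 0.23 / 0.094 = 2.4468
k* = 2.4468^(1/0.61) ≈ 4.3356

k* = 4.34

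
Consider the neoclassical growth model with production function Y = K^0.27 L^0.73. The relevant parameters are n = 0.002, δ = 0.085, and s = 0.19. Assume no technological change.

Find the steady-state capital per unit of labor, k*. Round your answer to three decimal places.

In steady state, investment equals break-even investment: s·k^α = (n + δ)·k.
Dividing both sides by k: k^(1−α) = s / (n + δ).
k^0.73 = 0.19 / (0.002 + 0.085) = 0.19 / 0.087 = 2.1839
k* = 2.1839^(1/0.73) ≈ 2.9154

k* = 2.915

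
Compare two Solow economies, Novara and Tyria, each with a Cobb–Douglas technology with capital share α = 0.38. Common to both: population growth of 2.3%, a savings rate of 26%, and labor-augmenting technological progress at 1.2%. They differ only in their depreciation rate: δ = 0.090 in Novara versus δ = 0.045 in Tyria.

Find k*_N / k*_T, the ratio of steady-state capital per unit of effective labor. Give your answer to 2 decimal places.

ratio ≈ 0.49

Steady-state k* = [s/(n + g + δ)]^(1/(1−α)), so the ratio is [ (s_N/(n + g + δ)_N) / (s_T/(n + g + δ)_T) ]^1.6129.
s_N/(n + g + δ)_N = 0.26/0.125 = 2.0800; s_T/(n + g + δ)_T = 0.26/0.080 = 3.2500.
Ratio = (2.0800/3.2500)^1.6129 = 0.6400^1.6129 ≈ 0.4868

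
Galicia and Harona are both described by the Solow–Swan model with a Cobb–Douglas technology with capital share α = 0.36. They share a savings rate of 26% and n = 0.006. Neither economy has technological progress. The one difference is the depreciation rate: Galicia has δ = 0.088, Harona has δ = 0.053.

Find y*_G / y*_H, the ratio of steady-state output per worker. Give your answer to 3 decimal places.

ratio ≈ 0.770

Steady-state y* = [s/(n + δ)]^(α/(1−α)), so the ratio is [ (s_G/(n + δ)_G) / (s_H/(n + δ)_H) ]^0.5625.
s_G/(n + δ)_G = 0.26/0.094 = 2.7660; s_H/(n + δ)_H = 0.26/0.059 = 4.4068.
Ratio = (2.7660/4.4068)^0.5625 = 0.6277^0.5625 ≈ 0.7695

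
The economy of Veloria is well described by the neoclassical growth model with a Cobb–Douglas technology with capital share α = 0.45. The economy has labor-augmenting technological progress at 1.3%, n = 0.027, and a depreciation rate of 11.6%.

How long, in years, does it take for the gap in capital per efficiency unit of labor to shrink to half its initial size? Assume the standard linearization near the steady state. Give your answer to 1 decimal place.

half-life ≈ 8.1 years

Near the steady state the convergence rate is λ = (1 − α)(n + g + δ).
λ = (1 − 0.45) × 0.156 = 0.55 × 0.156 = 0.0858
Half-life = ln 2 / λ = 0.6931 / 0.0858 ≈ 8.08 years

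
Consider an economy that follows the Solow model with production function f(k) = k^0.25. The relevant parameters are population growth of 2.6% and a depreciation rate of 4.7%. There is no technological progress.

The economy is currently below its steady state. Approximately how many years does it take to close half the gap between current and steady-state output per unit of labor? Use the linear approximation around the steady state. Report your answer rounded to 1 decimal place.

about 12.7 years

Near the steady state the convergence rate is λ = (1 − α)(n + δ).
λ = (1 − 0.25) × 0.073 = 0.75 × 0.073 = 0.05475
Half-life = ln 2 / λ = 0.6931 / 0.05475 ≈ 12.66 years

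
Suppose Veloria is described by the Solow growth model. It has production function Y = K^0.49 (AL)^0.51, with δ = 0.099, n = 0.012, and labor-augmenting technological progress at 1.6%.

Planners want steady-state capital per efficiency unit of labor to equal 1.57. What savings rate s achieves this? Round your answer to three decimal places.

Steady state requires s·f(k) = (n + g + δ)·k, i.e. s·k^α = (n + g + δ)·k.
So s / (n + g + δ) = (k*)^(1−α) = 1.57^0.51 = 1.2587.
Therefore s = 1.2587 × (n + g + δ) = 1.2587 × 0.127 = 0.1599.

s ≈ 0.160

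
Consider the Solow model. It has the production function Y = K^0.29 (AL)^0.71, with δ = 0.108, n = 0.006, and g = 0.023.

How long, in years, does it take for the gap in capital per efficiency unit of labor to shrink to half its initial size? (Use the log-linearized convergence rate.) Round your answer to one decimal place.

Near the steady state the convergence rate is λ = (1 − α)(n + g + δ).
λ = (1 − 0.29) × 0.137 = 0.71 × 0.137 = 0.09727
Half-life = ln 2 / λ = 0.6931 / 0.09727 ≈ 7.13 years

t_½ ≈ 7.1 years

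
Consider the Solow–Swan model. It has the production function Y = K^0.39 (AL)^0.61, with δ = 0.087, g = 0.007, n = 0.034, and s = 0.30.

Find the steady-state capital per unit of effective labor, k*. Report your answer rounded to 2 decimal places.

Steady state requires s·f(k) = (n + g + δ)·k, i.e. s·k^α = (n + g + δ)·k.
Dividing both sides by k: k^(1−α) = s / (n + g + δ).
k^0.61 = 0.30 / (0.034 + 0.007 + 0.087) = 0.30 / 0.128 = 2.3438
k* = 2.3438^(1/0.61) ≈ 4.0404

k* = 4.04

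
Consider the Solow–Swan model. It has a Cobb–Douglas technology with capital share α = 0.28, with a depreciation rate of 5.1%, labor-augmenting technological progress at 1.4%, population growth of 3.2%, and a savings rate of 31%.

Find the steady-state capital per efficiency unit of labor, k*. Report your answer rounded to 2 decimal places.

In steady state, investment equals break-even investment: s·k^α = (n + g + δ)·k.
Dividing both sides by k: k^(1−α) = s / (n + g + δ).
k^0.72 = 0.31 / (0.032 + 0.014 + 0.051) = 0.31 / 0.097 = 3.1959
k* = 3.1959^(1/0.72) ≈ 5.0214

k* ≈ 5.02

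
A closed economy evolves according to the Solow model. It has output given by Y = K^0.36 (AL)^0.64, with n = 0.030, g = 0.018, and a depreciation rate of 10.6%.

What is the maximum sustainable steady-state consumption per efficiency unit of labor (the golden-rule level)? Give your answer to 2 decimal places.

At the golden rule, f'(k) = n + g + δ, so α·k^(α−1) = n + g + δ and k_gold = (α/(n + g + δ))^(1/(1−α)).
k_gold = (0.36/0.154)^(1/0.64) = 2.3377^1.5625 ≈ 3.7691
c_gold = f(k_gold) − (n + g + δ)·k_gold = 1.6123 − 0.154×3.7691 ≈ 1.0319

c_gold ≈ 1.03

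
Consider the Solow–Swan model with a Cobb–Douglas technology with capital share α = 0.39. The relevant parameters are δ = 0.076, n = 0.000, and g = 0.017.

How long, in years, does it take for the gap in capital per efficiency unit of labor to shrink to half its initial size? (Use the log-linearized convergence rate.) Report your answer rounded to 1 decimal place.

Near the steady state the convergence rate is λ = (1 − α)(n + g + δ).
λ = (1 − 0.39) × 0.093 = 0.61 × 0.093 = 0.05673
Half-life = ln 2 / λ = 0.6931 / 0.05673 ≈ 12.22 years

half-life ≈ 12.2 years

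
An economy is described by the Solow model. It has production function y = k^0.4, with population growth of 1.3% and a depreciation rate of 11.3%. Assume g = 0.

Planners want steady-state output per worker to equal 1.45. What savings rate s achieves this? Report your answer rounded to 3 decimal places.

s ≈ 0.220

Steady state requires s·f(k) = (n + δ)·k, i.e. s·k^α = (n + δ)·k.
Since y* = [s/(n + δ)]^(α/(1−α)), we have s/(n + δ) = (y*)^((1−α)/α) = 1.45^1.5 = 1.7460.
Therefore s = 1.7460 × (n + δ) = 1.7460 × 0.126 = 0.2200.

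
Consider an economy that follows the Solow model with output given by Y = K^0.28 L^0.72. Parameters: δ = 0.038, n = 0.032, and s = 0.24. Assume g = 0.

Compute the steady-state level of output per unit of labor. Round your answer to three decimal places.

In steady state, investment equals break-even investment: s·k^α = (n + δ)·k.
Rearranging, k^(1−α) = s / (n + δ).
k^0.72 = 0.24 / (0.032 + 0.038) = 0.24 / 0.070 = 3.4286
k* = 3.4286^(1/0.72) ≈ 5.5363
y* = (k*)^α = 5.5363^0.28 ≈ 1.6147

y* = 1.615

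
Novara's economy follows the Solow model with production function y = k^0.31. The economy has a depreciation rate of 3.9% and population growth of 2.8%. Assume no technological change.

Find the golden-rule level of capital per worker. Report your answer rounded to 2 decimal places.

k_gold ≈ 9.21

The golden rule sets f'(k) = n + δ, i.e. α·k^(α−1) = n + δ.
So k^(1−α) = α / (n + δ) = 0.31 / 0.067 = 4.6269.
k_gold = 4.6269^(1/0.69) ≈ 9.2085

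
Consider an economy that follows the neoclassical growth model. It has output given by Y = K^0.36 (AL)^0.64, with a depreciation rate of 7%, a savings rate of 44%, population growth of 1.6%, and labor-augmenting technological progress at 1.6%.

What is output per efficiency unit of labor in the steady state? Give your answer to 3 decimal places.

y* ≈ 2.276

At the steady state, Δk = 0, so s·k^α = (n + g + δ)·k.
Dividing both sides by k: k^(1−α) = s / (n + g + δ).
k^0.64 = 0.44 / (0.016 + 0.016 + 0.070) = 0.44 / 0.102 = 4.3137
k* = 4.3137^(1/0.64) ≈ 9.8164
y* = (k*)^α = 9.8164^0.36 ≈ 2.2756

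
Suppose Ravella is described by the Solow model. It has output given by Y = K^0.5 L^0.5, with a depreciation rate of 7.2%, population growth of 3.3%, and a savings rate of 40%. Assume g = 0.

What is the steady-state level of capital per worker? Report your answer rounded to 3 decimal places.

Steady state requires s·f(k) = (n + δ)·k, i.e. s·k^α = (n + δ)·k.
Dividing both sides by k: k^(1−α) = s / (n + δ).
k^0.5 = 0.40 / (0.033 + 0.072) = 0.40 / 0.105 = 3.8095
k* = 3.8095^(1/0.5) ≈ 14.5123

k* ≈ 14.512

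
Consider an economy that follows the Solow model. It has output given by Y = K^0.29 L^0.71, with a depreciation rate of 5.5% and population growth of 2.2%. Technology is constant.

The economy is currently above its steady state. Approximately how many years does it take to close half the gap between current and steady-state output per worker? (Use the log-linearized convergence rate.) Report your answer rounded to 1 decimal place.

Near the steady state the convergence rate is λ = (1 − α)(n + δ).
λ = (1 − 0.29) × 0.077 = 0.71 × 0.077 = 0.05467
Half-life = ln 2 / λ = 0.6931 / 0.05467 ≈ 12.68 years

half-life ≈ 12.7 years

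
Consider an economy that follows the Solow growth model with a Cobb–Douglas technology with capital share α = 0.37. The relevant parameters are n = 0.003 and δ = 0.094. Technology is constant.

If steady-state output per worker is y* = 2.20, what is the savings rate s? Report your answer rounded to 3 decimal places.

s ≈ 0.371

In steady state, investment equals break-even investment: s·k^α = (n + δ)·k.
Since y* = [s/(n + δ)]^(α/(1−α)), we have s/(n + δ) = (y*)^((1−α)/α) = 2.20^1.7027 = 3.8286.
Therefore s = 3.8286 × (n + δ) = 3.8286 × 0.097 = 0.3714.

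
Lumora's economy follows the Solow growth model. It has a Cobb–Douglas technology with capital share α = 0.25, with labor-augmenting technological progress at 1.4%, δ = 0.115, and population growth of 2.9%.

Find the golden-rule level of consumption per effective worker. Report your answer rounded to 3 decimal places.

c_gold ≈ 0.874

At the golden rule, f'(k) = n + g + δ, so α·k^(α−1) = n + g + δ and k_gold = (α/(n + g + δ))^(1/(1−α)).
k_gold = (0.25/0.158)^(1/0.75) = 1.5823^1.3333 ≈ 1.8438
c_gold = f(k_gold) − (n + g + δ)·k_gold = 1.1653 − 0.158×1.8438 ≈ 0.8740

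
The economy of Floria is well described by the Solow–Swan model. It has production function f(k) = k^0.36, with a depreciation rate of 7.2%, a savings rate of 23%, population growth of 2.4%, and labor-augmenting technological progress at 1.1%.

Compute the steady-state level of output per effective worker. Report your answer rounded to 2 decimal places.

y* ≈ 1.54

At the steady state, Δk = 0, so s·k^α = (n + g + δ)·k.
Rearranging, k^(1−α) = s / (n + g + δ).
k^0.64 = 0.23 / (0.024 + 0.011 + 0.072) = 0.23 / 0.107 = 2.1495
k* = 2.1495^(1/0.64) ≈ 3.3058
y* = (k*)^α = 3.3058^0.36 ≈ 1.5379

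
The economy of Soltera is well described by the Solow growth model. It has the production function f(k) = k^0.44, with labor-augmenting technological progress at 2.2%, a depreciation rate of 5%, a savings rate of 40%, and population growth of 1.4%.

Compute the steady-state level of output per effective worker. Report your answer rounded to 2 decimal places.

At the steady state, Δk = 0, so s·k^α = (n + g + δ)·k.
Dividing both sides by k: k^(1−α) = s / (n + g + δ).
k^0.56 = 0.40 / (0.014 + 0.022 + 0.050) = 0.40 / 0.086 = 4.6512
k* = 4.6512^(1/0.56) ≈ 15.5625
y* = (k*)^α = 15.5625^0.44 ≈ 3.3459

y* ≈ 3.35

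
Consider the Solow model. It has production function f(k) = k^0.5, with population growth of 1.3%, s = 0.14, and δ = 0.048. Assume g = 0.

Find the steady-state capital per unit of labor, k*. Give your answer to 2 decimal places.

k* ≈ 5.27

In steady state, investment equals break-even investment: s·k^α = (n + δ)·k.
Rearranging, k^(1−α) = s / (n + δ).
k^0.5 = 0.14 / (0.013 + 0.048) = 0.14 / 0.061 = 2.2951
k* = 2.2951^(1/0.5) ≈ 5.2675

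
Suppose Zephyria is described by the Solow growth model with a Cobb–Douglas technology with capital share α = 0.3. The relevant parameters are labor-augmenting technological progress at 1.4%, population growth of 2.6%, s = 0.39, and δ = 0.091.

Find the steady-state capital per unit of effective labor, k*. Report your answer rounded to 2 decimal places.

In steady state, investment equals break-even investment: s·k^α = (n + g + δ)·k.
Dividing both sides by k: k^(1−α) = s / (n + g + δ).
k^0.7 = 0.39 / (0.026 + 0.014 + 0.091) = 0.39 / 0.131 = 2.9771
k* = 2.9771^(1/0.7) ≈ 4.7517

k* ≈ 4.75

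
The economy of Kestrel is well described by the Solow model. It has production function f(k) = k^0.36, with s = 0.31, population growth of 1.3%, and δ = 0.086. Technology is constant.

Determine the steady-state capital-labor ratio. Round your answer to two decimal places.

k* = 5.95

Steady state requires s·f(k) = (n + δ)·k, i.e. s·k^α = (n + δ)·k.
Rearranging, k^(1−α) = s / (n + δ).
k^0.64 = 0.31 / (0.013 + 0.086) = 0.31 / 0.099 = 3.1313
k* = 3.1313^(1/0.64) ≈ 5.9507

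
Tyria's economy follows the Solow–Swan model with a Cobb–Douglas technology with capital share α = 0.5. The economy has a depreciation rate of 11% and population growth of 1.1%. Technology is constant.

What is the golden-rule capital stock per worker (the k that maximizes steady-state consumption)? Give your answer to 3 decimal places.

The golden rule sets f'(k) = n + δ, i.e. α·k^(α−1) = n + δ.
So k^(1−α) = α / (n + δ) = 0.5 / 0.121 = 4.1322.
k_gold = 4.1322^(1/0.5) ≈ 17.0751

k_gold ≈ 17.075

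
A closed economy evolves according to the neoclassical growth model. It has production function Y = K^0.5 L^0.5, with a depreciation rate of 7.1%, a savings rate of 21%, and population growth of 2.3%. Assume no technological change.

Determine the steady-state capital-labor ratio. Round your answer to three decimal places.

At the steady state, Δk = 0, so s·k^α = (n + δ)·k.
Dividing both sides by k: k^(1−α) = s / (n + δ).
k^0.5 = 0.21 / (0.023 + 0.071) = 0.21 / 0.094 = 2.2340
k* = 2.2340^(1/0.5) ≈ 4.9908

k* ≈ 4.991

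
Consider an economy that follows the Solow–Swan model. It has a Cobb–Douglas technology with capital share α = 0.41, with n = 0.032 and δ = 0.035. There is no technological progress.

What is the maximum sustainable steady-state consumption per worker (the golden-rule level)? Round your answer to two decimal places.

c_gold ≈ 2.08

At the golden rule, f'(k) = n + δ, so α·k^(α−1) = n + δ and k_gold = (α/(n + δ))^(1/(1−α)).
k_gold = (0.41/0.067)^(1/0.59) = 6.1194^1.6949 ≈ 21.5473
c_gold = f(k_gold) − (n + δ)·k_gold = 3.5212 − 0.067×21.5473 ≈ 2.0775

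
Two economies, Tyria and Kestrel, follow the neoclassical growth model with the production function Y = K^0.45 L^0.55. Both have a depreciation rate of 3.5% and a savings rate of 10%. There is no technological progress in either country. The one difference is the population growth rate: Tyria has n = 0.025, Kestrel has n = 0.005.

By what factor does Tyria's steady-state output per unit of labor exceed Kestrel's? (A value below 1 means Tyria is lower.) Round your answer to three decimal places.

Steady-state y* = [s/(n + δ)]^(α/(1−α)), so the ratio is [ (s_T/(n + δ)_T) / (s_K/(n + δ)_K) ]^0.8182.
s_T/(n + δ)_T = 0.10/0.060 = 1.6667; s_K/(n + δ)_K = 0.10/0.040 = 2.5000.
Ratio = (1.6667/2.5000)^0.8182 = 0.6667^0.8182 ≈ 0.7177

ratio ≈ 0.718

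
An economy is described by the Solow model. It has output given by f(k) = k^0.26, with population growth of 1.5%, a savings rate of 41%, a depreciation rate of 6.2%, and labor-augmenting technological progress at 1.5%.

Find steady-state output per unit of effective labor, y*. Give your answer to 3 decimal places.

Steady state requires s·f(k) = (n + g + δ)·k, i.e. s·k^α = (n + g + δ)·k.
Dividing both sides by k: k^(1−α) = s / (n + g + δ).
k^0.74 = 0.41 / (0.015 + 0.015 + 0.062) = 0.41 / 0.092 = 4.4565
k* = 4.4565^(1/0.74) ≈ 7.5339
y* = (k*)^α = 7.5339^0.26 ≈ 1.6905

y* ≈ 1.691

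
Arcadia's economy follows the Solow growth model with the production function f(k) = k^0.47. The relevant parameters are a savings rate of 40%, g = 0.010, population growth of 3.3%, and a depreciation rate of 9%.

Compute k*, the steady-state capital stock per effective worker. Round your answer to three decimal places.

k* ≈ 7.985

Steady state requires s·f(k) = (n + g + δ)·k, i.e. s·k^α = (n + g + δ)·k.
Dividing both sides by k: k^(1−α) = s / (n + g + δ).
k^0.53 = 0.40 / (0.033 + 0.010 + 0.090) = 0.40 / 0.133 = 3.0075
k* = 3.0075^(1/0.53) ≈ 7.9850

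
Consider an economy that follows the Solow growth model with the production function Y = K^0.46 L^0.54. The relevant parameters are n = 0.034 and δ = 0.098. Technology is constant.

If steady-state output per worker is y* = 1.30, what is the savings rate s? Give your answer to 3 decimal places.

At the steady state, Δk = 0, so s·k^α = (n + δ)·k.
Since y* = [s/(n + δ)]^(α/(1−α)), we have s/(n + δ) = (y*)^((1−α)/α) = 1.30^1.1739 = 1.3607.
Therefore s = 1.3607 × (n + δ) = 1.3607 × 0.132 = 0.1796.

s ≈ 0.180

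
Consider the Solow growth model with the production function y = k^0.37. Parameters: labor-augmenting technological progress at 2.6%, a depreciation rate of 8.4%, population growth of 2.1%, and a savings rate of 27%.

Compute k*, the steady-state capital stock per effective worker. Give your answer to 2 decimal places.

k* ≈ 3.15

At the steady state, Δk = 0, so s·k^α = (n + g + δ)·k.
Rearranging, k^(1−α) = s / (n + g + δ).
k^0.63 = 0.27 / (0.021 + 0.026 + 0.084) = 0.27 / 0.131 = 2.0611
k* = 2.0611^(1/0.63) ≈ 3.1519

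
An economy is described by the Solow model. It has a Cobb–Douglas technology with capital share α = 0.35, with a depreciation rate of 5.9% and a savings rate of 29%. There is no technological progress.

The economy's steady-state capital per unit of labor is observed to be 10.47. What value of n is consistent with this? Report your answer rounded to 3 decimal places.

Steady state requires s·f(k) = (n + δ)·k, i.e. s·k^α = (n + δ)·k.
So s / (n + δ) = (k*)^(1−α) = 10.47^0.65 = 4.6022.
Therefore n + δ = s / 4.6022 = 0.29 / 4.6022 = 0.0630, so n = 0.0630 − 0.059 = 0.0040.

n ≈ 0.004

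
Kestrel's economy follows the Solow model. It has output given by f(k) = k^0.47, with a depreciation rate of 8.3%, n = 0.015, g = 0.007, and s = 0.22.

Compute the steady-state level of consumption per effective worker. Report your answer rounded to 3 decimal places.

Steady state requires s·f(k) = (n + g + δ)·k, i.e. s·k^α = (n + g + δ)·k.
Dividing both sides by k: k^(1−α) = s / (n + g + δ).
k^0.53 = 0.22 / (0.015 + 0.007 + 0.083) = 0.22 / 0.105 = 2.0952
k* = 2.0952^(1/0.53) ≈ 4.0373
y* = (k*)^α = 4.0373^0.47 ≈ 1.9269
c* = (1 − s)·y* = (1 − 0.22) × 1.9269 ≈ 1.5030

c* = 1.503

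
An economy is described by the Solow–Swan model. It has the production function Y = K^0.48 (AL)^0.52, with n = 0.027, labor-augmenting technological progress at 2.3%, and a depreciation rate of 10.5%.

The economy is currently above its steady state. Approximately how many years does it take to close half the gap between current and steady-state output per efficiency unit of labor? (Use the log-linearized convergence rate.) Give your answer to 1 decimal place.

Near the steady state the convergence rate is λ = (1 − α)(n + g + δ).
λ = (1 − 0.48) × 0.155 = 0.52 × 0.155 = 0.0806
Half-life = ln 2 / λ = 0.6931 / 0.0806 ≈ 8.60 years

half-life ≈ 8.6 years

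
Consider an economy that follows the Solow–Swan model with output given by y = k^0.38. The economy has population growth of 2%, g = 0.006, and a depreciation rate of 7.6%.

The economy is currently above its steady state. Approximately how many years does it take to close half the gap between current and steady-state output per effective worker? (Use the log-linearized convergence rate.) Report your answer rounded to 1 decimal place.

Near the steady state the convergence rate is λ = (1 − α)(n + g + δ).
λ = (1 − 0.38) × 0.102 = 0.62 × 0.102 = 0.06324
Half-life = ln 2 / λ = 0.6931 / 0.06324 ≈ 10.96 years

half-life ≈ 11.0 years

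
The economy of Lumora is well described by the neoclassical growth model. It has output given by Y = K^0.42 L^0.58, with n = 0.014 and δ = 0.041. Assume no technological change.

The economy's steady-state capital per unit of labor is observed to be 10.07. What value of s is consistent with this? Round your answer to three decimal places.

s ≈ 0.210

At the steady state, Δk = 0, so s·k^α = (n + δ)·k.
So s / (n + δ) = (k*)^(1−α) = 10.07^0.58 = 3.8173.
Therefore s = 3.8173 × (n + δ) = 3.8173 × 0.055 = 0.2100.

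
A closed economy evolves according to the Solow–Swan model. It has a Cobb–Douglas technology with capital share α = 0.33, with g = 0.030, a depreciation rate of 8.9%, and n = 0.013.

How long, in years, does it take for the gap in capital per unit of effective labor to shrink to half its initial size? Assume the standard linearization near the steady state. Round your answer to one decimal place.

about 7.8 years

Near the steady state the convergence rate is λ = (1 − α)(n + g + δ).
λ = (1 − 0.33) × 0.132 = 0.67 × 0.132 = 0.08844
Half-life = ln 2 / λ = 0.6931 / 0.08844 ≈ 7.84 years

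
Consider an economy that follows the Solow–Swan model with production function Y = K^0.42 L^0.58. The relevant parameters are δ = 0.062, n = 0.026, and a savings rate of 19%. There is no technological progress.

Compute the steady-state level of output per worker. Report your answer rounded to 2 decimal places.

Steady state requires s·f(k) = (n + δ)·k, i.e. s·k^α = (n + δ)·k.
Rearranging, k^(1−α) = s / (n + δ).
k^0.58 = 0.19 / (0.026 + 0.062) = 0.19 / 0.088 = 2.1591
k* = 2.1591^(1/0.58) ≈ 3.7699
y* = (k*)^α = 3.7699^0.42 ≈ 1.7461

y* ≈ 1.75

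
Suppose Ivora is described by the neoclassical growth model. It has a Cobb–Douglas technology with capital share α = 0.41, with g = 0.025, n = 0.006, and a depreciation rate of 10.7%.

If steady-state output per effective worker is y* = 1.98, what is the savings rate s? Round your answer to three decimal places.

s ≈ 0.369

At the steady state, Δk = 0, so s·k^α = (n + g + δ)·k.
Since y* = [s/(n + g + δ)]^(α/(1−α)), we have s/(n + g + δ) = (y*)^((1−α)/α) = 1.98^1.439 = 2.6724.
Therefore s = 2.6724 × (n + g + δ) = 2.6724 × 0.138 = 0.3688.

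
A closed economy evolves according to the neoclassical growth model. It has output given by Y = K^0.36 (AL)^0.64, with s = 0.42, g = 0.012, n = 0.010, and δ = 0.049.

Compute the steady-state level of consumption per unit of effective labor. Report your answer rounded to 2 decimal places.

c* ≈ 1.58

Steady state requires s·f(k) = (n + g + δ)·k, i.e. s·k^α = (n + g + δ)·k.
Rearranging, k^(1−α) = s / (n + g + δ).
k^0.64 = 0.42 / (0.010 + 0.012 + 0.049) = 0.42 / 0.071 = 5.9155
k* = 5.9155^(1/0.64) ≈ 16.0782
y* = (k*)^α = 16.0782^0.36 ≈ 2.7180
c* = (1 − s)·y* = (1 − 0.42) × 2.7180 ≈ 1.5764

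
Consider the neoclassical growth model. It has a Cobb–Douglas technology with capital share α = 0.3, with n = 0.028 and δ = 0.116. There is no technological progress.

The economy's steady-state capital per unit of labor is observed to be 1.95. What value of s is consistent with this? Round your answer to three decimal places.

In steady state, investment equals break-even investment: s·k^α = (n + δ)·k.
So s / (n + δ) = (k*)^(1−α) = 1.95^0.7 = 1.5960.
Therefore s = 1.5960 × (n + δ) = 1.5960 × 0.144 = 0.2298.

s ≈ 0.230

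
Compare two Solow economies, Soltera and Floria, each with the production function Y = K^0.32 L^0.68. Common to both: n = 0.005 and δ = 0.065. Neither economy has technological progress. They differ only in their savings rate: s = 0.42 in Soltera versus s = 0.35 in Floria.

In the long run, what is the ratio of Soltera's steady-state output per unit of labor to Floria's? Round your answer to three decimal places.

Steady-state y* = [s/(n + δ)]^(α/(1−α)), so the ratio is [ (s_S/(n + δ)_S) / (s_F/(n + δ)_F) ]^0.4706.
s_S/(n + δ)_S = 0.42/0.070 = 6.0000; s_F/(n + δ)_F = 0.35/0.070 = 5.0000.
Ratio = (6.0000/5.0000)^0.4706 = 1.2000^0.4706 ≈ 1.0896

y*_S / y*_F ≈ 1.090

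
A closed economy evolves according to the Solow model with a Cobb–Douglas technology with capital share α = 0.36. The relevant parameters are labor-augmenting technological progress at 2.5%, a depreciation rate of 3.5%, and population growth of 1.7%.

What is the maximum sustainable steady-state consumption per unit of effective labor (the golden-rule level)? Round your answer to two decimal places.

At the golden rule, f'(k) = n + g + δ, so α·k^(α−1) = n + g + δ and k_gold = (α/(n + g + δ))^(1/(1−α)).
k_gold = (0.36/0.077)^(1/0.64) = 4.6753^1.5625 ≈ 11.1321
c_gold = f(k_gold) − (n + g + δ)·k_gold = 2.3810 − 0.077×11.1321 ≈ 1.5238

c_gold ≈ 1.52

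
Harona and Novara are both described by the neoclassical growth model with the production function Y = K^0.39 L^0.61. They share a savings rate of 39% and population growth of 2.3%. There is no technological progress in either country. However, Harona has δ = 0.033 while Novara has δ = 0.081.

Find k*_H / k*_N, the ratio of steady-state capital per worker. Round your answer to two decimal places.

ratio ≈ 2.76

Steady-state k* = [s/(n + δ)]^(1/(1−α)), so the ratio is [ (s_H/(n + δ)_H) / (s_N/(n + δ)_N) ]^1.6393.
s_H/(n + δ)_H = 0.39/0.056 = 6.9643; s_N/(n + δ)_N = 0.39/0.104 = 3.7500.
Ratio = (6.9643/3.7500)^1.6393 = 1.8571^1.6393 ≈ 2.7587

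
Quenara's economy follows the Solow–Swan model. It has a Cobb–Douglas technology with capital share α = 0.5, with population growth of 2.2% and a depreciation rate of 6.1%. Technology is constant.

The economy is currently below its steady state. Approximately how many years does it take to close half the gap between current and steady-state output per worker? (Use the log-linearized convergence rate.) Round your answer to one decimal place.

t_½ ≈ 16.7 years

Near the steady state the convergence rate is λ = (1 − α)(n + δ).
λ = (1 − 0.5) × 0.083 = 0.5 × 0.083 = 0.0415
Half-life = ln 2 / λ = 0.6931 / 0.0415 ≈ 16.70 years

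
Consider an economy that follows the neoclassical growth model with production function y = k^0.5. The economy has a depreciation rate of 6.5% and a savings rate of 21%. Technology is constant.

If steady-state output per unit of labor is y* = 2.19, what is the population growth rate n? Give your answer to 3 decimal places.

At the steady state, Δk = 0, so s·k^α = (n + δ)·k.
Since y* = [s/(n + δ)]^(α/(1−α)), we have s/(n + δ) = (y*)^((1−α)/α) = 2.19^1 = 2.1900.
Therefore n + δ = s / 2.1900 = 0.21 / 2.1900 = 0.0959, so n = 0.0959 − 0.065 = 0.0309.

n ≈ 0.031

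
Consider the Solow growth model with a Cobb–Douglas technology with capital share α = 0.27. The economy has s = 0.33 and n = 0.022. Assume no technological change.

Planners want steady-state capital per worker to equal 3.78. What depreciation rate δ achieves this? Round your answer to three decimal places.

δ ≈ 0.103

At the steady state, Δk = 0, so s·k^α = (n + δ)·k.
So s / (n + δ) = (k*)^(1−α) = 3.78^0.73 = 2.6398.
Therefore n + δ = s / 2.6398 = 0.33 / 2.6398 = 0.1250, so δ = 0.1250 − 0.022 = 0.1030.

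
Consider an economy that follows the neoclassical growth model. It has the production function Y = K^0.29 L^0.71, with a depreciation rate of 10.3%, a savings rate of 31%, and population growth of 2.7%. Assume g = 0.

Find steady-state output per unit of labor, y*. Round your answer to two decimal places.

At the steady state, Δk = 0, so s·k^α = (n + δ)·k.
Rearranging, k^(1−α) = s / (n + δ).
k^0.71 = 0.31 / (0.027 + 0.103) = 0.31 / 0.130 = 2.3846
k* = 2.3846^(1/0.71) ≈ 3.4007
y* = (k*)^α = 3.4007^0.29 ≈ 1.4261

y* ≈ 1.43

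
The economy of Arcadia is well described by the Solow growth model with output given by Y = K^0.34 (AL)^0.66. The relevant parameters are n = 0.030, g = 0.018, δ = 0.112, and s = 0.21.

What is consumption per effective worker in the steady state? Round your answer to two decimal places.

c* = 0.91

Steady state requires s·f(k) = (n + g + δ)·k, i.e. s·k^α = (n + g + δ)·k.
Rearranging, k^(1−α) = s / (n + g + δ).
k^0.66 = 0.21 / (0.030 + 0.018 + 0.112) = 0.21 / 0.160 = 1.3125
k* = 1.3125^(1/0.66) ≈ 1.5099
y* = (k*)^α = 1.5099^0.34 ≈ 1.1504
c* = (1 − s)·y* = (1 − 0.21) × 1.1504 ≈ 0.9088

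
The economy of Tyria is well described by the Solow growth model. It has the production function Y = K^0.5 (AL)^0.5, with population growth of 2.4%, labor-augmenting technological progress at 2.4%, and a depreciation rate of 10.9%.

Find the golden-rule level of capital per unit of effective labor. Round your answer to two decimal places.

The golden rule sets f'(k) = n + g + δ, i.e. α·k^(α−1) = n + g + δ.
So k^(1−α) = α / (n + g + δ) = 0.5 / 0.157 = 3.1847.
k_gold = 3.1847^(1/0.5) ≈ 10.1423

k_gold ≈ 10.14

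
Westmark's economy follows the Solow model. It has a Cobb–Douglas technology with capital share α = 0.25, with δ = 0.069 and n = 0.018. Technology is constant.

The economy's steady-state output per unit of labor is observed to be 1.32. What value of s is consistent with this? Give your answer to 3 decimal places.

Steady state requires s·f(k) = (n + δ)·k, i.e. s·k^α = (n + δ)·k.
Since y* = [s/(n + δ)]^(α/(1−α)), we have s/(n + δ) = (y*)^((1−α)/α) = 1.32^3 = 2.3000.
Therefore s = 2.3000 × (n + δ) = 2.3000 × 0.087 = 0.2001.

s ≈ 0.200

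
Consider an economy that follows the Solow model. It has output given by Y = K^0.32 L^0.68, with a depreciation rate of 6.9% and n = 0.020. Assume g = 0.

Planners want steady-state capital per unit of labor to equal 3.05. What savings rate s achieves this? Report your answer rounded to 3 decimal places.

s ≈ 0.190

Steady state requires s·f(k) = (n + δ)·k, i.e. s·k^α = (n + δ)·k.
So s / (n + δ) = (k*)^(1−α) = 3.05^0.68 = 2.1346.
Therefore s = 2.1346 × (n + δ) = 2.1346 × 0.089 = 0.1900.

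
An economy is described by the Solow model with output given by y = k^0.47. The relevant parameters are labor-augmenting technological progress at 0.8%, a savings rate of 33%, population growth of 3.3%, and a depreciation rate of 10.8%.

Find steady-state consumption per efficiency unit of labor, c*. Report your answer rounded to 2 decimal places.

c* = 1.36

At the steady state, Δk = 0, so s·k^α = (n + g + δ)·k.
Rearranging, k^(1−α) = s / (n + g + δ).
k^0.53 = 0.33 / (0.033 + 0.008 + 0.108) = 0.33 / 0.149 = 2.2148
k* = 2.2148^(1/0.53) ≈ 4.4831
y* = (k*)^α = 4.4831^0.47 ≈ 2.0241
c* = (1 − s)·y* = (1 − 0.33) × 2.0241 ≈ 1.3561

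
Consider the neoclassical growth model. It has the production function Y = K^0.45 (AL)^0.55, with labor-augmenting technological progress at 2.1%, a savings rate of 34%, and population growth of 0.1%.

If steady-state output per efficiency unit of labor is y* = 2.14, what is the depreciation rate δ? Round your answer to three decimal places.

δ ≈ 0.112

Steady state requires s·f(k) = (n + g + δ)·k, i.e. s·k^α = (n + g + δ)·k.
Since y* = [s/(n + g + δ)]^(α/(1−α)), we have s/(n + g + δ) = (y*)^((1−α)/α) = 2.14^1.2222 = 2.5341.
Therefore n + g + δ = s / 2.5341 = 0.34 / 2.5341 = 0.1342, so δ = 0.1342 − 0.022 = 0.1122.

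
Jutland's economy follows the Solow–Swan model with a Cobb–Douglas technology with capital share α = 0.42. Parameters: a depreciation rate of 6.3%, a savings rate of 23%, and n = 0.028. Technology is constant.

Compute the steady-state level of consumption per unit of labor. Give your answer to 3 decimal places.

At the steady state, Δk = 0, so s·k^α = (n + δ)·k.
Dividing both sides by k: k^(1−α) = s / (n + δ).
k^0.58 = 0.23 / (0.028 + 0.063) = 0.23 / 0.091 = 2.5275
k* = 2.5275^(1/0.58) ≈ 4.9465
y* = (k*)^α = 4.9465^0.42 ≈ 1.9571
c* = (1 − s)·y* = (1 − 0.23) × 1.9571 ≈ 1.5070

c* = 1.507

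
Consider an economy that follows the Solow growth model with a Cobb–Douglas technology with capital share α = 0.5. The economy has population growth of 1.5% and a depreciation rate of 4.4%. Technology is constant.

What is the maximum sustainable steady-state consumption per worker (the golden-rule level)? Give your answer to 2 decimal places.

c_gold ≈ 4.24

At the golden rule, f'(k) = n + δ, so α·k^(α−1) = n + δ and k_gold = (α/(n + δ))^(1/(1−α)).
k_gold = (0.5/0.059)^(1/0.5) = 8.4746^2 ≈ 71.8188
c_gold = f(k_gold) − (n + δ)·k_gold = 8.4746 − 0.059×71.8188 ≈ 4.2373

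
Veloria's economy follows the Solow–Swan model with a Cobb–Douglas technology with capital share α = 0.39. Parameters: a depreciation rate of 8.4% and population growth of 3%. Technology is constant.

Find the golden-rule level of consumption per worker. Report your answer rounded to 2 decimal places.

At the golden rule, f'(k) = n + δ, so α·k^(α−1) = n + δ and k_gold = (α/(n + δ))^(1/(1−α)).
k_gold = (0.39/0.114)^(1/0.61) = 3.4211^1.6393 ≈ 7.5103
c_gold = f(k_gold) − (n + δ)·k_gold = 2.1954 − 0.114×7.5103 ≈ 1.3392

c_gold ≈ 1.34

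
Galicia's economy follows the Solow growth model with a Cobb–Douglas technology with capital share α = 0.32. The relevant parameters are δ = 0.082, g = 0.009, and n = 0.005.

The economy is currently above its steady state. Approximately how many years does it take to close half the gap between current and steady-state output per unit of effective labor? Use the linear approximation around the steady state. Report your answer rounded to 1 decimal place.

Near the steady state the convergence rate is λ = (1 − α)(n + g + δ).
λ = (1 − 0.32) × 0.096 = 0.68 × 0.096 = 0.06528
Half-life = ln 2 / λ = 0.6931 / 0.06528 ≈ 10.62 years

half-life ≈ 10.6 years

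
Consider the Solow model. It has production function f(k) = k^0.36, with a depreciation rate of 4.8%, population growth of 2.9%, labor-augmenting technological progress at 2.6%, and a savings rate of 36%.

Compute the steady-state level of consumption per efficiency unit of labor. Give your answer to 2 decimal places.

c* ≈ 1.29

Steady state requires s·f(k) = (n + g + δ)·k, i.e. s·k^α = (n + g + δ)·k.
Rearranging, k^(1−α) = s / (n + g + δ).
k^0.64 = 0.36 / (0.029 + 0.026 + 0.048) = 0.36 / 0.103 = 3.4951
k* = 3.4951^(1/0.64) ≈ 7.0657
y* = (k*)^α = 7.0657^0.36 ≈ 2.0216
c* = (1 − s)·y* = (1 − 0.36) × 2.0216 ≈ 1.2938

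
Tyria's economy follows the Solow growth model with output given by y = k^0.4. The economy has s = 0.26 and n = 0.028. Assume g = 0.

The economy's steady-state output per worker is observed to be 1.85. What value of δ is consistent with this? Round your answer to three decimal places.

δ ≈ 0.075

At the steady state, Δk = 0, so s·k^α = (n + δ)·k.
Since y* = [s/(n + δ)]^(α/(1−α)), we have s/(n + δ) = (y*)^((1−α)/α) = 1.85^1.5 = 2.5163.
Therefore n + δ = s / 2.5163 = 0.26 / 2.5163 = 0.1033, so δ = 0.1033 − 0.028 = 0.0753.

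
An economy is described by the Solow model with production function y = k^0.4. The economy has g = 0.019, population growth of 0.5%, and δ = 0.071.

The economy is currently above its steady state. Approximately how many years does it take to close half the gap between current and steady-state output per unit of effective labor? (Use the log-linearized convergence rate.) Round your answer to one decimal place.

Near the steady state the convergence rate is λ = (1 − α)(n + g + δ).
λ = (1 − 0.4) × 0.095 = 0.6 × 0.095 = 0.0570
Half-life = ln 2 / λ = 0.6931 / 0.0570 ≈ 12.16 years

t_½ ≈ 12.2 years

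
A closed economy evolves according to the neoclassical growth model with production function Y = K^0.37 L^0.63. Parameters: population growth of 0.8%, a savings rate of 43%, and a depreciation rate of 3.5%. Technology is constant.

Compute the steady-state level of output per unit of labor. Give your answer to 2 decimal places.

y* ≈ 3.87

At the steady state, Δk = 0, so s·k^α = (n + δ)·k.
Dividing both sides by k: k^(1−α) = s / (n + δ).
k^0.63 = 0.43 / (0.008 + 0.035) = 0.43 / 0.043 = 10.0000
k* = 10.0000^(1/0.63) ≈ 38.6635
y* = (k*)^α = 38.6635^0.37 ≈ 3.8664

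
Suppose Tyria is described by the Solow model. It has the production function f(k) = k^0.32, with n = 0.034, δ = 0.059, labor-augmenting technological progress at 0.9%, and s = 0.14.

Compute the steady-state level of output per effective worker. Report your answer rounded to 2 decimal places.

In steady state, investment equals break-even investment: s·k^α = (n + g + δ)·k.
Rearranging, k^(1−α) = s / (n + g + δ).
k^0.68 = 0.14 / (0.034 + 0.009 + 0.059) = 0.14 / 0.102 = 1.3725
k* = 1.3725^(1/0.68) ≈ 1.5930
y* = (k*)^α = 1.5930^0.32 ≈ 1.1607

y* = 1.16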